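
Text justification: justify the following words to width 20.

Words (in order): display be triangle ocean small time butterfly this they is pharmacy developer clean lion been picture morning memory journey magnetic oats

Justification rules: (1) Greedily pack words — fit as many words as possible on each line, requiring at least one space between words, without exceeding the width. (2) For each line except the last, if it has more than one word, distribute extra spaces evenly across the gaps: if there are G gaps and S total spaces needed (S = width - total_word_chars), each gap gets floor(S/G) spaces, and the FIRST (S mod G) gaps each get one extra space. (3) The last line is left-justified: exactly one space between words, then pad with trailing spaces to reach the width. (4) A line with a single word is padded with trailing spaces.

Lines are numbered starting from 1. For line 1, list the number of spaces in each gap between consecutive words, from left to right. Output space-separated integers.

Line 1: ['display', 'be', 'triangle'] (min_width=19, slack=1)
Line 2: ['ocean', 'small', 'time'] (min_width=16, slack=4)
Line 3: ['butterfly', 'this', 'they'] (min_width=19, slack=1)
Line 4: ['is', 'pharmacy'] (min_width=11, slack=9)
Line 5: ['developer', 'clean', 'lion'] (min_width=20, slack=0)
Line 6: ['been', 'picture', 'morning'] (min_width=20, slack=0)
Line 7: ['memory', 'journey'] (min_width=14, slack=6)
Line 8: ['magnetic', 'oats'] (min_width=13, slack=7)

Answer: 2 1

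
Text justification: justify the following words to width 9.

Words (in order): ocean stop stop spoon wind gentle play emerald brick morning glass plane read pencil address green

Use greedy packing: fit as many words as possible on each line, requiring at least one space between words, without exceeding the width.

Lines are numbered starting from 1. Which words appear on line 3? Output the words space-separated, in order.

Answer: spoon

Derivation:
Line 1: ['ocean'] (min_width=5, slack=4)
Line 2: ['stop', 'stop'] (min_width=9, slack=0)
Line 3: ['spoon'] (min_width=5, slack=4)
Line 4: ['wind'] (min_width=4, slack=5)
Line 5: ['gentle'] (min_width=6, slack=3)
Line 6: ['play'] (min_width=4, slack=5)
Line 7: ['emerald'] (min_width=7, slack=2)
Line 8: ['brick'] (min_width=5, slack=4)
Line 9: ['morning'] (min_width=7, slack=2)
Line 10: ['glass'] (min_width=5, slack=4)
Line 11: ['plane'] (min_width=5, slack=4)
Line 12: ['read'] (min_width=4, slack=5)
Line 13: ['pencil'] (min_width=6, slack=3)
Line 14: ['address'] (min_width=7, slack=2)
Line 15: ['green'] (min_width=5, slack=4)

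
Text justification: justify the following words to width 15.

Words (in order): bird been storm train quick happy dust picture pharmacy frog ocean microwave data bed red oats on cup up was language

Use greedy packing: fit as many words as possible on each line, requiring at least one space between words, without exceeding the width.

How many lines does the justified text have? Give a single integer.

Answer: 9

Derivation:
Line 1: ['bird', 'been', 'storm'] (min_width=15, slack=0)
Line 2: ['train', 'quick'] (min_width=11, slack=4)
Line 3: ['happy', 'dust'] (min_width=10, slack=5)
Line 4: ['picture'] (min_width=7, slack=8)
Line 5: ['pharmacy', 'frog'] (min_width=13, slack=2)
Line 6: ['ocean', 'microwave'] (min_width=15, slack=0)
Line 7: ['data', 'bed', 'red'] (min_width=12, slack=3)
Line 8: ['oats', 'on', 'cup', 'up'] (min_width=14, slack=1)
Line 9: ['was', 'language'] (min_width=12, slack=3)
Total lines: 9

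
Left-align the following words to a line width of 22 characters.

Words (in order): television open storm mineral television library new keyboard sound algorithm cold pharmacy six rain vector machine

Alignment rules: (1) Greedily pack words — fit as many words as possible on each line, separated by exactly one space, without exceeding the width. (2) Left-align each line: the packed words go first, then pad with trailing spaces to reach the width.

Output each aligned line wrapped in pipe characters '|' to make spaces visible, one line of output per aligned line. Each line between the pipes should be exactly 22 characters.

Line 1: ['television', 'open', 'storm'] (min_width=21, slack=1)
Line 2: ['mineral', 'television'] (min_width=18, slack=4)
Line 3: ['library', 'new', 'keyboard'] (min_width=20, slack=2)
Line 4: ['sound', 'algorithm', 'cold'] (min_width=20, slack=2)
Line 5: ['pharmacy', 'six', 'rain'] (min_width=17, slack=5)
Line 6: ['vector', 'machine'] (min_width=14, slack=8)

Answer: |television open storm |
|mineral television    |
|library new keyboard  |
|sound algorithm cold  |
|pharmacy six rain     |
|vector machine        |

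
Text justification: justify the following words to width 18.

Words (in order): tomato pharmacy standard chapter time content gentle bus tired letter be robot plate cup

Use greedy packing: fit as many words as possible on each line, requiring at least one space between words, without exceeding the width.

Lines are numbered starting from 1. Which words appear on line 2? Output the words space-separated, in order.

Answer: standard chapter

Derivation:
Line 1: ['tomato', 'pharmacy'] (min_width=15, slack=3)
Line 2: ['standard', 'chapter'] (min_width=16, slack=2)
Line 3: ['time', 'content'] (min_width=12, slack=6)
Line 4: ['gentle', 'bus', 'tired'] (min_width=16, slack=2)
Line 5: ['letter', 'be', 'robot'] (min_width=15, slack=3)
Line 6: ['plate', 'cup'] (min_width=9, slack=9)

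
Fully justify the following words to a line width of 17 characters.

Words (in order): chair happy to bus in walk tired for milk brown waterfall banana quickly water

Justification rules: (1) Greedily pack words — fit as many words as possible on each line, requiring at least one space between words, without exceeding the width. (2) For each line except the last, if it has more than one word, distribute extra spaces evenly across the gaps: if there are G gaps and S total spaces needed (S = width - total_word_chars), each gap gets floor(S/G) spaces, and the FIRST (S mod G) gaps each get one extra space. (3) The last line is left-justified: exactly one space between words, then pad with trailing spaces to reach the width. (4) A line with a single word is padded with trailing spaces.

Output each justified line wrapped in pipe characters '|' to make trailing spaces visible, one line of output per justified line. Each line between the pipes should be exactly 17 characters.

Line 1: ['chair', 'happy', 'to'] (min_width=14, slack=3)
Line 2: ['bus', 'in', 'walk', 'tired'] (min_width=17, slack=0)
Line 3: ['for', 'milk', 'brown'] (min_width=14, slack=3)
Line 4: ['waterfall', 'banana'] (min_width=16, slack=1)
Line 5: ['quickly', 'water'] (min_width=13, slack=4)

Answer: |chair   happy  to|
|bus in walk tired|
|for   milk  brown|
|waterfall  banana|
|quickly water    |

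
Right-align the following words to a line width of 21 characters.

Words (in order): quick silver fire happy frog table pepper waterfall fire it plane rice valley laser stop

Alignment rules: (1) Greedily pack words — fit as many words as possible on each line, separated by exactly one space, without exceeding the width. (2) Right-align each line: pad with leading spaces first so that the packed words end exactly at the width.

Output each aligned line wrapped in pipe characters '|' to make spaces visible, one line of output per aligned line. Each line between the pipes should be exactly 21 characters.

Answer: |    quick silver fire|
|     happy frog table|
|pepper waterfall fire|
| it plane rice valley|
|           laser stop|

Derivation:
Line 1: ['quick', 'silver', 'fire'] (min_width=17, slack=4)
Line 2: ['happy', 'frog', 'table'] (min_width=16, slack=5)
Line 3: ['pepper', 'waterfall', 'fire'] (min_width=21, slack=0)
Line 4: ['it', 'plane', 'rice', 'valley'] (min_width=20, slack=1)
Line 5: ['laser', 'stop'] (min_width=10, slack=11)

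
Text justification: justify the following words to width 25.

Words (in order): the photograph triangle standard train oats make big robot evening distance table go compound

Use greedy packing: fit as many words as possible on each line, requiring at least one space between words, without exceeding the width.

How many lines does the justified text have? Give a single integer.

Answer: 5

Derivation:
Line 1: ['the', 'photograph', 'triangle'] (min_width=23, slack=2)
Line 2: ['standard', 'train', 'oats', 'make'] (min_width=24, slack=1)
Line 3: ['big', 'robot', 'evening'] (min_width=17, slack=8)
Line 4: ['distance', 'table', 'go'] (min_width=17, slack=8)
Line 5: ['compound'] (min_width=8, slack=17)
Total lines: 5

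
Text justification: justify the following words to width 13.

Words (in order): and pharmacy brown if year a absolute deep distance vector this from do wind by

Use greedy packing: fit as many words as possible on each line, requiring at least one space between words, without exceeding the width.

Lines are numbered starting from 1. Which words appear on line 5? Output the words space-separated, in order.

Answer: vector this

Derivation:
Line 1: ['and', 'pharmacy'] (min_width=12, slack=1)
Line 2: ['brown', 'if', 'year'] (min_width=13, slack=0)
Line 3: ['a', 'absolute'] (min_width=10, slack=3)
Line 4: ['deep', 'distance'] (min_width=13, slack=0)
Line 5: ['vector', 'this'] (min_width=11, slack=2)
Line 6: ['from', 'do', 'wind'] (min_width=12, slack=1)
Line 7: ['by'] (min_width=2, slack=11)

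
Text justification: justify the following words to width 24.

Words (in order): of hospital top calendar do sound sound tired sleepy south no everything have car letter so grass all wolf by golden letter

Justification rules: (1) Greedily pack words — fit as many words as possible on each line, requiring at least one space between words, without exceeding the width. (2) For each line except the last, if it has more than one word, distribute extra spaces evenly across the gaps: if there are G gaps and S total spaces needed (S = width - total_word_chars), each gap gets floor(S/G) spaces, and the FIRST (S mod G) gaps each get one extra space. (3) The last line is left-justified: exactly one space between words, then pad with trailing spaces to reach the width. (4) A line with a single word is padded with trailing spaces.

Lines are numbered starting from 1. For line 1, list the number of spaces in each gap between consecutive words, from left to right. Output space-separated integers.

Line 1: ['of', 'hospital', 'top', 'calendar'] (min_width=24, slack=0)
Line 2: ['do', 'sound', 'sound', 'tired'] (min_width=20, slack=4)
Line 3: ['sleepy', 'south', 'no'] (min_width=15, slack=9)
Line 4: ['everything', 'have', 'car'] (min_width=19, slack=5)
Line 5: ['letter', 'so', 'grass', 'all', 'wolf'] (min_width=24, slack=0)
Line 6: ['by', 'golden', 'letter'] (min_width=16, slack=8)

Answer: 1 1 1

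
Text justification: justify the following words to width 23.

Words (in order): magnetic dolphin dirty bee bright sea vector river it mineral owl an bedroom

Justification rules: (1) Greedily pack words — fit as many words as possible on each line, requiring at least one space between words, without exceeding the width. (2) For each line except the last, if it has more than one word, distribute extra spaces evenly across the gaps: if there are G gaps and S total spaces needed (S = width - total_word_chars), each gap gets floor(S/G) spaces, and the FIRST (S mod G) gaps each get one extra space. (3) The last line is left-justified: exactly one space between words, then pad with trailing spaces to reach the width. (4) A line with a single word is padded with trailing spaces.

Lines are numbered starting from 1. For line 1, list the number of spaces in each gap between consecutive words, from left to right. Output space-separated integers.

Answer: 2 1

Derivation:
Line 1: ['magnetic', 'dolphin', 'dirty'] (min_width=22, slack=1)
Line 2: ['bee', 'bright', 'sea', 'vector'] (min_width=21, slack=2)
Line 3: ['river', 'it', 'mineral', 'owl', 'an'] (min_width=23, slack=0)
Line 4: ['bedroom'] (min_width=7, slack=16)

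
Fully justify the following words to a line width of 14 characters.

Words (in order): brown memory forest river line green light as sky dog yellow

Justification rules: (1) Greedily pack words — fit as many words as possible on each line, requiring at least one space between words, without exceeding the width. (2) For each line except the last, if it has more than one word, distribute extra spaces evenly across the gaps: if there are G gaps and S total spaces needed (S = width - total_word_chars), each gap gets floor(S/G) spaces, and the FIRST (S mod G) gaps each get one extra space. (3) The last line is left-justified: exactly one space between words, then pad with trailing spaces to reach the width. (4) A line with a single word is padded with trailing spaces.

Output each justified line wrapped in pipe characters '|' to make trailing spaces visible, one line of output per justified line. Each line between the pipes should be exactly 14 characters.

Answer: |brown   memory|
|forest   river|
|line     green|
|light  as  sky|
|dog yellow    |

Derivation:
Line 1: ['brown', 'memory'] (min_width=12, slack=2)
Line 2: ['forest', 'river'] (min_width=12, slack=2)
Line 3: ['line', 'green'] (min_width=10, slack=4)
Line 4: ['light', 'as', 'sky'] (min_width=12, slack=2)
Line 5: ['dog', 'yellow'] (min_width=10, slack=4)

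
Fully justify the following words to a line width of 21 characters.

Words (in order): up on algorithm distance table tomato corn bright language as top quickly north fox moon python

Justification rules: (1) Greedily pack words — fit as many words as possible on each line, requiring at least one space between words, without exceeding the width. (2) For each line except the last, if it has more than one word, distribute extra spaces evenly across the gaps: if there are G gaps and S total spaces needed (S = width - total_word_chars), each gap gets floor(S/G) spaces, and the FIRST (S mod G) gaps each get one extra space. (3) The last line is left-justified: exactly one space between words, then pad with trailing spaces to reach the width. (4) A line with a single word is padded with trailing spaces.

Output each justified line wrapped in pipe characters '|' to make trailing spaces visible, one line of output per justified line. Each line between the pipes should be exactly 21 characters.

Line 1: ['up', 'on', 'algorithm'] (min_width=15, slack=6)
Line 2: ['distance', 'table', 'tomato'] (min_width=21, slack=0)
Line 3: ['corn', 'bright', 'language'] (min_width=20, slack=1)
Line 4: ['as', 'top', 'quickly', 'north'] (min_width=20, slack=1)
Line 5: ['fox', 'moon', 'python'] (min_width=15, slack=6)

Answer: |up    on    algorithm|
|distance table tomato|
|corn  bright language|
|as  top quickly north|
|fox moon python      |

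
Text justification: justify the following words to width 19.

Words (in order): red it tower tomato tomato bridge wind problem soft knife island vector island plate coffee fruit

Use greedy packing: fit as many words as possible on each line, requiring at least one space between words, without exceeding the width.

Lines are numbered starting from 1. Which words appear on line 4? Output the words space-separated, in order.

Answer: island vector

Derivation:
Line 1: ['red', 'it', 'tower', 'tomato'] (min_width=19, slack=0)
Line 2: ['tomato', 'bridge', 'wind'] (min_width=18, slack=1)
Line 3: ['problem', 'soft', 'knife'] (min_width=18, slack=1)
Line 4: ['island', 'vector'] (min_width=13, slack=6)
Line 5: ['island', 'plate', 'coffee'] (min_width=19, slack=0)
Line 6: ['fruit'] (min_width=5, slack=14)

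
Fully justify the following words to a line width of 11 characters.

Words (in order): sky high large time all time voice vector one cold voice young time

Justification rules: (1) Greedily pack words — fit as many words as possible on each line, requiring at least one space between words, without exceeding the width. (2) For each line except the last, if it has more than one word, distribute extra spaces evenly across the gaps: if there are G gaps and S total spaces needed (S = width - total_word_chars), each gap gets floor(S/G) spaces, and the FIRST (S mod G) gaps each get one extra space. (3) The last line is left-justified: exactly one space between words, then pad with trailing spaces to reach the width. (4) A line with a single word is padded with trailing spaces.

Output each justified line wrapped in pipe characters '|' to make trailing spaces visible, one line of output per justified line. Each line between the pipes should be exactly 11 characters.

Line 1: ['sky', 'high'] (min_width=8, slack=3)
Line 2: ['large', 'time'] (min_width=10, slack=1)
Line 3: ['all', 'time'] (min_width=8, slack=3)
Line 4: ['voice'] (min_width=5, slack=6)
Line 5: ['vector', 'one'] (min_width=10, slack=1)
Line 6: ['cold', 'voice'] (min_width=10, slack=1)
Line 7: ['young', 'time'] (min_width=10, slack=1)

Answer: |sky    high|
|large  time|
|all    time|
|voice      |
|vector  one|
|cold  voice|
|young time |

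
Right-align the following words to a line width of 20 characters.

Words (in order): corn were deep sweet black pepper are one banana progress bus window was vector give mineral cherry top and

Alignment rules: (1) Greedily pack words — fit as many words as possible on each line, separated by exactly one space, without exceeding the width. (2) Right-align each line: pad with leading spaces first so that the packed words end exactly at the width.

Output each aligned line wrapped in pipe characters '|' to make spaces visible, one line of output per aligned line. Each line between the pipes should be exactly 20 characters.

Answer: |corn were deep sweet|
|black pepper are one|
| banana progress bus|
|   window was vector|
| give mineral cherry|
|             top and|

Derivation:
Line 1: ['corn', 'were', 'deep', 'sweet'] (min_width=20, slack=0)
Line 2: ['black', 'pepper', 'are', 'one'] (min_width=20, slack=0)
Line 3: ['banana', 'progress', 'bus'] (min_width=19, slack=1)
Line 4: ['window', 'was', 'vector'] (min_width=17, slack=3)
Line 5: ['give', 'mineral', 'cherry'] (min_width=19, slack=1)
Line 6: ['top', 'and'] (min_width=7, slack=13)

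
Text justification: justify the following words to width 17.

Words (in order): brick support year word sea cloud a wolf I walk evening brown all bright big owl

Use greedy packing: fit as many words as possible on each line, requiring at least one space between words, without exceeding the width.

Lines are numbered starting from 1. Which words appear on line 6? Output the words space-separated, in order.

Line 1: ['brick', 'support'] (min_width=13, slack=4)
Line 2: ['year', 'word', 'sea'] (min_width=13, slack=4)
Line 3: ['cloud', 'a', 'wolf', 'I'] (min_width=14, slack=3)
Line 4: ['walk', 'evening'] (min_width=12, slack=5)
Line 5: ['brown', 'all', 'bright'] (min_width=16, slack=1)
Line 6: ['big', 'owl'] (min_width=7, slack=10)

Answer: big owl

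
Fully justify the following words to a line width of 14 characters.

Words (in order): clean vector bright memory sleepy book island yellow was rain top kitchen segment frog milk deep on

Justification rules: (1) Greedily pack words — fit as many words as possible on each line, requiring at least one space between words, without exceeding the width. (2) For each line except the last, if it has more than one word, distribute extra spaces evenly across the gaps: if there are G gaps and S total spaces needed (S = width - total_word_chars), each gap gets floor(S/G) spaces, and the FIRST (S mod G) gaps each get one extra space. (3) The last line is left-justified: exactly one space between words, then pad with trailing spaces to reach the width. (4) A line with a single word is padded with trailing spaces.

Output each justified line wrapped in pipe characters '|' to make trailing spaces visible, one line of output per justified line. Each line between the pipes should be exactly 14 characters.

Answer: |clean   vector|
|bright  memory|
|sleepy    book|
|island  yellow|
|was  rain  top|
|kitchen       |
|segment   frog|
|milk deep on  |

Derivation:
Line 1: ['clean', 'vector'] (min_width=12, slack=2)
Line 2: ['bright', 'memory'] (min_width=13, slack=1)
Line 3: ['sleepy', 'book'] (min_width=11, slack=3)
Line 4: ['island', 'yellow'] (min_width=13, slack=1)
Line 5: ['was', 'rain', 'top'] (min_width=12, slack=2)
Line 6: ['kitchen'] (min_width=7, slack=7)
Line 7: ['segment', 'frog'] (min_width=12, slack=2)
Line 8: ['milk', 'deep', 'on'] (min_width=12, slack=2)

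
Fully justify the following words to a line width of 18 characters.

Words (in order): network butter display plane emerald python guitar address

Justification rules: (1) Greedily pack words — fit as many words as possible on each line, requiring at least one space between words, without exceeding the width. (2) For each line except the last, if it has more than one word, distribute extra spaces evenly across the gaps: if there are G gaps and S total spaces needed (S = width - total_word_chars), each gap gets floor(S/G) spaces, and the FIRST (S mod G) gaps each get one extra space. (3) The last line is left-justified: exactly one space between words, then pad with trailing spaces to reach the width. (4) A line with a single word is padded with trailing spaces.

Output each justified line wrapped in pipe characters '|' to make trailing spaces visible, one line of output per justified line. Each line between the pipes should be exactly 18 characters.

Line 1: ['network', 'butter'] (min_width=14, slack=4)
Line 2: ['display', 'plane'] (min_width=13, slack=5)
Line 3: ['emerald', 'python'] (min_width=14, slack=4)
Line 4: ['guitar', 'address'] (min_width=14, slack=4)

Answer: |network     butter|
|display      plane|
|emerald     python|
|guitar address    |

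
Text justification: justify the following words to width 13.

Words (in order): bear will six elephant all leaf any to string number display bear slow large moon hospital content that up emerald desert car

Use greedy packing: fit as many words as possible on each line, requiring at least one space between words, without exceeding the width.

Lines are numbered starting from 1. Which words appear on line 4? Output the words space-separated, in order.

Answer: string number

Derivation:
Line 1: ['bear', 'will', 'six'] (min_width=13, slack=0)
Line 2: ['elephant', 'all'] (min_width=12, slack=1)
Line 3: ['leaf', 'any', 'to'] (min_width=11, slack=2)
Line 4: ['string', 'number'] (min_width=13, slack=0)
Line 5: ['display', 'bear'] (min_width=12, slack=1)
Line 6: ['slow', 'large'] (min_width=10, slack=3)
Line 7: ['moon', 'hospital'] (min_width=13, slack=0)
Line 8: ['content', 'that'] (min_width=12, slack=1)
Line 9: ['up', 'emerald'] (min_width=10, slack=3)
Line 10: ['desert', 'car'] (min_width=10, slack=3)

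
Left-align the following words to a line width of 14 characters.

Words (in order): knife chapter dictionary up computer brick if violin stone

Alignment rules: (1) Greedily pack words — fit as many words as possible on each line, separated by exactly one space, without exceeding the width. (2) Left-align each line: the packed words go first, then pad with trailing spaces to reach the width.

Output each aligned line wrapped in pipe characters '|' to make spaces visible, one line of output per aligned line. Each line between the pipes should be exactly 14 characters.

Answer: |knife chapter |
|dictionary up |
|computer brick|
|if violin     |
|stone         |

Derivation:
Line 1: ['knife', 'chapter'] (min_width=13, slack=1)
Line 2: ['dictionary', 'up'] (min_width=13, slack=1)
Line 3: ['computer', 'brick'] (min_width=14, slack=0)
Line 4: ['if', 'violin'] (min_width=9, slack=5)
Line 5: ['stone'] (min_width=5, slack=9)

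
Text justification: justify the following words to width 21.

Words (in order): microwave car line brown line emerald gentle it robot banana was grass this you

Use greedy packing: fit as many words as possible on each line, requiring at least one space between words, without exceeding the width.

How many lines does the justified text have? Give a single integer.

Answer: 5

Derivation:
Line 1: ['microwave', 'car', 'line'] (min_width=18, slack=3)
Line 2: ['brown', 'line', 'emerald'] (min_width=18, slack=3)
Line 3: ['gentle', 'it', 'robot'] (min_width=15, slack=6)
Line 4: ['banana', 'was', 'grass', 'this'] (min_width=21, slack=0)
Line 5: ['you'] (min_width=3, slack=18)
Total lines: 5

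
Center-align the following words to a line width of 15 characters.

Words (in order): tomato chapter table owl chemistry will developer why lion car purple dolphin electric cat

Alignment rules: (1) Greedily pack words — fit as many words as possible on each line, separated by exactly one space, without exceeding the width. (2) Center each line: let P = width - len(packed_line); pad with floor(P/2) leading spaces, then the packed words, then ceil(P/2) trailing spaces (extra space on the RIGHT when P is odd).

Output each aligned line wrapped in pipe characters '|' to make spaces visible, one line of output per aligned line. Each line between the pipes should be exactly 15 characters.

Line 1: ['tomato', 'chapter'] (min_width=14, slack=1)
Line 2: ['table', 'owl'] (min_width=9, slack=6)
Line 3: ['chemistry', 'will'] (min_width=14, slack=1)
Line 4: ['developer', 'why'] (min_width=13, slack=2)
Line 5: ['lion', 'car', 'purple'] (min_width=15, slack=0)
Line 6: ['dolphin'] (min_width=7, slack=8)
Line 7: ['electric', 'cat'] (min_width=12, slack=3)

Answer: |tomato chapter |
|   table owl   |
|chemistry will |
| developer why |
|lion car purple|
|    dolphin    |
| electric cat  |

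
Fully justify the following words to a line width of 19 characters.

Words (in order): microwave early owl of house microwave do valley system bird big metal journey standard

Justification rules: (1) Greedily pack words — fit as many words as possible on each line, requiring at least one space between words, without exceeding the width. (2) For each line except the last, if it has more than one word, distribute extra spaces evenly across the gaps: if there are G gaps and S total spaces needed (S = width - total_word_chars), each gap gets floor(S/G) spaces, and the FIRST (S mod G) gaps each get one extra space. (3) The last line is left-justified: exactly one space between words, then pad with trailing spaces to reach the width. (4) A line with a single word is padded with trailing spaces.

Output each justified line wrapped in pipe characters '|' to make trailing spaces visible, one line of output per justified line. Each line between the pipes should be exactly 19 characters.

Answer: |microwave early owl|
|of  house microwave|
|do   valley  system|
|bird    big   metal|
|journey standard   |

Derivation:
Line 1: ['microwave', 'early', 'owl'] (min_width=19, slack=0)
Line 2: ['of', 'house', 'microwave'] (min_width=18, slack=1)
Line 3: ['do', 'valley', 'system'] (min_width=16, slack=3)
Line 4: ['bird', 'big', 'metal'] (min_width=14, slack=5)
Line 5: ['journey', 'standard'] (min_width=16, slack=3)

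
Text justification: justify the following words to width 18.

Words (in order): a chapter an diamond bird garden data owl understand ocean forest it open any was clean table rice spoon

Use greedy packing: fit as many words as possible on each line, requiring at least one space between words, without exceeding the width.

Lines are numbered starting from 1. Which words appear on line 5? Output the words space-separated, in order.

Answer: forest it open any

Derivation:
Line 1: ['a', 'chapter', 'an'] (min_width=12, slack=6)
Line 2: ['diamond', 'bird'] (min_width=12, slack=6)
Line 3: ['garden', 'data', 'owl'] (min_width=15, slack=3)
Line 4: ['understand', 'ocean'] (min_width=16, slack=2)
Line 5: ['forest', 'it', 'open', 'any'] (min_width=18, slack=0)
Line 6: ['was', 'clean', 'table'] (min_width=15, slack=3)
Line 7: ['rice', 'spoon'] (min_width=10, slack=8)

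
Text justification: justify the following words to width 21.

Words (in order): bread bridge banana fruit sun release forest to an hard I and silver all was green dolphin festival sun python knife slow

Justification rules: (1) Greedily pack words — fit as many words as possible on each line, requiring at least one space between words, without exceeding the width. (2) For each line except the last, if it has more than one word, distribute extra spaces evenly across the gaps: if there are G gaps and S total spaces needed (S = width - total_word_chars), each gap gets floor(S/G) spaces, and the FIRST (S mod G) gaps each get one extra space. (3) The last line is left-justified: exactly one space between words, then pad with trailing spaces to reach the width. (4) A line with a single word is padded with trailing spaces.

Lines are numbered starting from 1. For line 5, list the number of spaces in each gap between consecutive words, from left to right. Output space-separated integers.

Line 1: ['bread', 'bridge', 'banana'] (min_width=19, slack=2)
Line 2: ['fruit', 'sun', 'release'] (min_width=17, slack=4)
Line 3: ['forest', 'to', 'an', 'hard', 'I'] (min_width=19, slack=2)
Line 4: ['and', 'silver', 'all', 'was'] (min_width=18, slack=3)
Line 5: ['green', 'dolphin'] (min_width=13, slack=8)
Line 6: ['festival', 'sun', 'python'] (min_width=19, slack=2)
Line 7: ['knife', 'slow'] (min_width=10, slack=11)

Answer: 9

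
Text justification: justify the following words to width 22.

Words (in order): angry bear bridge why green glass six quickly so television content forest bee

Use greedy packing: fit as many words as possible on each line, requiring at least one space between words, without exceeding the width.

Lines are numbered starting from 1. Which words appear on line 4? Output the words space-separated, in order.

Line 1: ['angry', 'bear', 'bridge', 'why'] (min_width=21, slack=1)
Line 2: ['green', 'glass', 'six'] (min_width=15, slack=7)
Line 3: ['quickly', 'so', 'television'] (min_width=21, slack=1)
Line 4: ['content', 'forest', 'bee'] (min_width=18, slack=4)

Answer: content forest bee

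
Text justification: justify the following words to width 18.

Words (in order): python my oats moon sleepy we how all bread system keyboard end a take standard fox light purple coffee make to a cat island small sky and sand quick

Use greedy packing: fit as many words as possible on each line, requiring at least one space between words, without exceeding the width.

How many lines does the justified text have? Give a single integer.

Line 1: ['python', 'my', 'oats'] (min_width=14, slack=4)
Line 2: ['moon', 'sleepy', 'we', 'how'] (min_width=18, slack=0)
Line 3: ['all', 'bread', 'system'] (min_width=16, slack=2)
Line 4: ['keyboard', 'end', 'a'] (min_width=14, slack=4)
Line 5: ['take', 'standard', 'fox'] (min_width=17, slack=1)
Line 6: ['light', 'purple'] (min_width=12, slack=6)
Line 7: ['coffee', 'make', 'to', 'a'] (min_width=16, slack=2)
Line 8: ['cat', 'island', 'small'] (min_width=16, slack=2)
Line 9: ['sky', 'and', 'sand', 'quick'] (min_width=18, slack=0)
Total lines: 9

Answer: 9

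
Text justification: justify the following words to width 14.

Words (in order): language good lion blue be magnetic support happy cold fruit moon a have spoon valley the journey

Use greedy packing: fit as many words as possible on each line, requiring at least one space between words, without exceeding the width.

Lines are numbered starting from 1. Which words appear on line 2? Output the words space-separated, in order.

Line 1: ['language', 'good'] (min_width=13, slack=1)
Line 2: ['lion', 'blue', 'be'] (min_width=12, slack=2)
Line 3: ['magnetic'] (min_width=8, slack=6)
Line 4: ['support', 'happy'] (min_width=13, slack=1)
Line 5: ['cold', 'fruit'] (min_width=10, slack=4)
Line 6: ['moon', 'a', 'have'] (min_width=11, slack=3)
Line 7: ['spoon', 'valley'] (min_width=12, slack=2)
Line 8: ['the', 'journey'] (min_width=11, slack=3)

Answer: lion blue be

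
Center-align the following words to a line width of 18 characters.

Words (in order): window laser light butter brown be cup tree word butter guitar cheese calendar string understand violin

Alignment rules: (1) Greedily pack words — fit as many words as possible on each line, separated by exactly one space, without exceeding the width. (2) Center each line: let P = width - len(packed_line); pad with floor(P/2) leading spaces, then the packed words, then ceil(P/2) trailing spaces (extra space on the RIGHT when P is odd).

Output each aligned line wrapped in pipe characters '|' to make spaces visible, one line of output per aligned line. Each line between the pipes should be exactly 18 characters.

Answer: |window laser light|
| butter brown be  |
|  cup tree word   |
|  butter guitar   |
| cheese calendar  |
|string understand |
|      violin      |

Derivation:
Line 1: ['window', 'laser', 'light'] (min_width=18, slack=0)
Line 2: ['butter', 'brown', 'be'] (min_width=15, slack=3)
Line 3: ['cup', 'tree', 'word'] (min_width=13, slack=5)
Line 4: ['butter', 'guitar'] (min_width=13, slack=5)
Line 5: ['cheese', 'calendar'] (min_width=15, slack=3)
Line 6: ['string', 'understand'] (min_width=17, slack=1)
Line 7: ['violin'] (min_width=6, slack=12)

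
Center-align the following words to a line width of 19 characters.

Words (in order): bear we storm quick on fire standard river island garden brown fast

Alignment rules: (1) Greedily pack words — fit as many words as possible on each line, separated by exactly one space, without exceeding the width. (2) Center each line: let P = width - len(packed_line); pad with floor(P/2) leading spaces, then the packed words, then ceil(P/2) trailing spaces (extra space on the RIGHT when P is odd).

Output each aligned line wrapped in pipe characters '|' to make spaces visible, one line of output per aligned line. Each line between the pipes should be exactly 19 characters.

Answer: |bear we storm quick|
| on fire standard  |
|river island garden|
|    brown fast     |

Derivation:
Line 1: ['bear', 'we', 'storm', 'quick'] (min_width=19, slack=0)
Line 2: ['on', 'fire', 'standard'] (min_width=16, slack=3)
Line 3: ['river', 'island', 'garden'] (min_width=19, slack=0)
Line 4: ['brown', 'fast'] (min_width=10, slack=9)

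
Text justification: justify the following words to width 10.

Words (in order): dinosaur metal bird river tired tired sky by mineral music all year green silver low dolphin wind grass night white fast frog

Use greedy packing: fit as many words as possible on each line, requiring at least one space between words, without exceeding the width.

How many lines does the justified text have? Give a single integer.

Line 1: ['dinosaur'] (min_width=8, slack=2)
Line 2: ['metal', 'bird'] (min_width=10, slack=0)
Line 3: ['river'] (min_width=5, slack=5)
Line 4: ['tired'] (min_width=5, slack=5)
Line 5: ['tired', 'sky'] (min_width=9, slack=1)
Line 6: ['by', 'mineral'] (min_width=10, slack=0)
Line 7: ['music', 'all'] (min_width=9, slack=1)
Line 8: ['year', 'green'] (min_width=10, slack=0)
Line 9: ['silver', 'low'] (min_width=10, slack=0)
Line 10: ['dolphin'] (min_width=7, slack=3)
Line 11: ['wind', 'grass'] (min_width=10, slack=0)
Line 12: ['night'] (min_width=5, slack=5)
Line 13: ['white', 'fast'] (min_width=10, slack=0)
Line 14: ['frog'] (min_width=4, slack=6)
Total lines: 14

Answer: 14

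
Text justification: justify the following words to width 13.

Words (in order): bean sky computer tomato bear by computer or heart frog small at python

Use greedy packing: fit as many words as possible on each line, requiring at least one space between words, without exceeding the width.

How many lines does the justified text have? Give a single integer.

Line 1: ['bean', 'sky'] (min_width=8, slack=5)
Line 2: ['computer'] (min_width=8, slack=5)
Line 3: ['tomato', 'bear'] (min_width=11, slack=2)
Line 4: ['by', 'computer'] (min_width=11, slack=2)
Line 5: ['or', 'heart', 'frog'] (min_width=13, slack=0)
Line 6: ['small', 'at'] (min_width=8, slack=5)
Line 7: ['python'] (min_width=6, slack=7)
Total lines: 7

Answer: 7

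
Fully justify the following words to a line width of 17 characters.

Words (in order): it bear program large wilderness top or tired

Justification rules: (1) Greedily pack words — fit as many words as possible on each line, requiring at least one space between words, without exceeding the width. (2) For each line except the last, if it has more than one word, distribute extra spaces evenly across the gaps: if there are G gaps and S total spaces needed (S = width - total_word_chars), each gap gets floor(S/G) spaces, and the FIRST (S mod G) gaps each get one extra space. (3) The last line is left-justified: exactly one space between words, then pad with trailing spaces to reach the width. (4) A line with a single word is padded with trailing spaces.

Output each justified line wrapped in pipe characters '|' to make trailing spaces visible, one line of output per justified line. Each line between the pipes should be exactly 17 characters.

Answer: |it  bear  program|
|large  wilderness|
|top or tired     |

Derivation:
Line 1: ['it', 'bear', 'program'] (min_width=15, slack=2)
Line 2: ['large', 'wilderness'] (min_width=16, slack=1)
Line 3: ['top', 'or', 'tired'] (min_width=12, slack=5)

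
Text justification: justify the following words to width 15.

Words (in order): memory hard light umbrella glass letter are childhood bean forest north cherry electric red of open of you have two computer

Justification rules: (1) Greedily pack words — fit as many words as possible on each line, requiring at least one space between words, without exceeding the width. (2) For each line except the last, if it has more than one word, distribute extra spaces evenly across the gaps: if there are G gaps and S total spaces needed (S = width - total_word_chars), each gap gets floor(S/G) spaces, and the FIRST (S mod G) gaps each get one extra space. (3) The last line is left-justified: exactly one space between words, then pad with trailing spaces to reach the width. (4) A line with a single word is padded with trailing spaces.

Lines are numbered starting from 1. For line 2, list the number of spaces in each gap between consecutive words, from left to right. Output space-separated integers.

Answer: 2

Derivation:
Line 1: ['memory', 'hard'] (min_width=11, slack=4)
Line 2: ['light', 'umbrella'] (min_width=14, slack=1)
Line 3: ['glass', 'letter'] (min_width=12, slack=3)
Line 4: ['are', 'childhood'] (min_width=13, slack=2)
Line 5: ['bean', 'forest'] (min_width=11, slack=4)
Line 6: ['north', 'cherry'] (min_width=12, slack=3)
Line 7: ['electric', 'red', 'of'] (min_width=15, slack=0)
Line 8: ['open', 'of', 'you'] (min_width=11, slack=4)
Line 9: ['have', 'two'] (min_width=8, slack=7)
Line 10: ['computer'] (min_width=8, slack=7)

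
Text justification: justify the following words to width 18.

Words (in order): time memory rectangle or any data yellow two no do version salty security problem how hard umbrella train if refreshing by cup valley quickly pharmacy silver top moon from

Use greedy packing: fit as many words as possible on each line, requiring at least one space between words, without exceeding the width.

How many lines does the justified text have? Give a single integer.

Answer: 11

Derivation:
Line 1: ['time', 'memory'] (min_width=11, slack=7)
Line 2: ['rectangle', 'or', 'any'] (min_width=16, slack=2)
Line 3: ['data', 'yellow', 'two', 'no'] (min_width=18, slack=0)
Line 4: ['do', 'version', 'salty'] (min_width=16, slack=2)
Line 5: ['security', 'problem'] (min_width=16, slack=2)
Line 6: ['how', 'hard', 'umbrella'] (min_width=17, slack=1)
Line 7: ['train', 'if'] (min_width=8, slack=10)
Line 8: ['refreshing', 'by', 'cup'] (min_width=17, slack=1)
Line 9: ['valley', 'quickly'] (min_width=14, slack=4)
Line 10: ['pharmacy', 'silver'] (min_width=15, slack=3)
Line 11: ['top', 'moon', 'from'] (min_width=13, slack=5)
Total lines: 11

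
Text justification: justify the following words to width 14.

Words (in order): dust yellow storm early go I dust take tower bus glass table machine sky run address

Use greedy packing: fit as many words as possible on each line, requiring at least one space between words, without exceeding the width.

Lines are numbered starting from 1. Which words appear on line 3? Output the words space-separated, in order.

Answer: I dust take

Derivation:
Line 1: ['dust', 'yellow'] (min_width=11, slack=3)
Line 2: ['storm', 'early', 'go'] (min_width=14, slack=0)
Line 3: ['I', 'dust', 'take'] (min_width=11, slack=3)
Line 4: ['tower', 'bus'] (min_width=9, slack=5)
Line 5: ['glass', 'table'] (min_width=11, slack=3)
Line 6: ['machine', 'sky'] (min_width=11, slack=3)
Line 7: ['run', 'address'] (min_width=11, slack=3)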